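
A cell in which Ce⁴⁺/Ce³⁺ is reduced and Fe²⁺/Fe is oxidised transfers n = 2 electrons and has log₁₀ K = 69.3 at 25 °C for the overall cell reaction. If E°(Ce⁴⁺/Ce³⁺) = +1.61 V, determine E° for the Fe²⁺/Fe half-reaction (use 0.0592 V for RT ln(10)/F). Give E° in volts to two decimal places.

-0.44 V

E°cell = (0.0592/n)·log K = (0.0592/2)(69.3) = +2.051 V.
Since Ce⁴⁺/Ce³⁺ is the cathode and Fe²⁺/Fe the anode, E°cell = E°(Ce⁴⁺/Ce³⁺) − E°(Fe²⁺/Fe).
So E°(Fe²⁺/Fe) = E°(Ce⁴⁺/Ce³⁺) − E°cell = (+1.61) − (+2.051) = -0.44 V.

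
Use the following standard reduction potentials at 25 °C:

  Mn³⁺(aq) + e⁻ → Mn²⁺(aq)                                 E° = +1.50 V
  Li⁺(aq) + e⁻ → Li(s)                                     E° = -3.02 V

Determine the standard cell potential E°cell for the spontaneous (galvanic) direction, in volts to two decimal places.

The Mn³⁺/Mn²⁺ couple has the higher reduction potential, so it is the cathode; Li⁺/Li is oxidised at the anode.
E°cell = E°(cathode) − E°(anode) = (+1.50) − (-3.02) = +4.52 V.
Since E°cell > 0, the reaction is spontaneous under standard conditions.

+4.52 V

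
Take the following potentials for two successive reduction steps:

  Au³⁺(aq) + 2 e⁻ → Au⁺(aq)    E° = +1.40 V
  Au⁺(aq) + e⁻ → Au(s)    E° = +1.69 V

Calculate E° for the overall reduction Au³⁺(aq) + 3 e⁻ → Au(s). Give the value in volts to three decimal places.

+1.497 V

Adding the free-energy changes (−nFE°) of the two steps gives −n₃FE°₃ = −n₁FE°₁ − n₂FE°₂.
E°₃ = (2×+1.40 + 1×+1.69) / 3 = (+4.490) / 3 = +1.497 V.
E° values themselves are not directly additive — weighting by electron count is essential.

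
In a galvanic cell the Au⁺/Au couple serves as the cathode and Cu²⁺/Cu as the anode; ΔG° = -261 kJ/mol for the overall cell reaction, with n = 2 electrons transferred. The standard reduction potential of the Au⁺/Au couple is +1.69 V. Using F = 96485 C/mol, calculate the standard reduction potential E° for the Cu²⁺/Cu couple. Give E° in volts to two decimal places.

E°cell = −ΔG°/(nF) = −(-261×10³)/((2)(96485)) = +1.353 V.
Since Au⁺/Au is the cathode and Cu²⁺/Cu the anode, E°cell = E°(Au⁺/Au) − E°(Cu²⁺/Cu).
So E°(Cu²⁺/Cu) = E°(Au⁺/Au) − E°cell = (+1.69) − (+1.353) = +0.34 V.

+0.34 V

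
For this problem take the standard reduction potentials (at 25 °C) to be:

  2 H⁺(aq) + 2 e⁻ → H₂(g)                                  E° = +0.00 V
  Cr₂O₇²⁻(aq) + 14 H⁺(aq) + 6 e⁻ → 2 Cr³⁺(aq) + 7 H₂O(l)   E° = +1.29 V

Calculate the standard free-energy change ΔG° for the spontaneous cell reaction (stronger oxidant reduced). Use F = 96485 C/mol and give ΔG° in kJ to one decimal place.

Cr₂O₇²⁻/Cr³⁺ (E° = +1.29 V) is the cathode; H⁺/H₂ (E° = +0.00 V) is the anode, so E°cell = +1.29 V.
Balancing electrons gives n = 6 (lcm of 6 and 2).
ΔG° = −nFE° = −(6)(96485)(+1.29) = -746,794 J = -746.8 kJ.

-746.8 kJ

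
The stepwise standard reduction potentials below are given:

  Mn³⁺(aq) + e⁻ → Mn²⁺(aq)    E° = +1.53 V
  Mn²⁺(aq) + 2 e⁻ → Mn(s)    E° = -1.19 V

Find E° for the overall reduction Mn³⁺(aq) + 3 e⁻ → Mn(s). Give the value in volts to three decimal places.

-0.283 V

Standard free energies of sequential steps add: ΔG°₃ = ΔG°₁ + ΔG°₂, so n₃E°₃ = n₁E°₁ + n₂E°₂.
E°₃ = (1×+1.53 + 2×-1.19) / 3 = (-0.850) / 3 = -0.283 V.
Simply averaging or adding the two E° values would be wrong; the electron-weighted sum is required.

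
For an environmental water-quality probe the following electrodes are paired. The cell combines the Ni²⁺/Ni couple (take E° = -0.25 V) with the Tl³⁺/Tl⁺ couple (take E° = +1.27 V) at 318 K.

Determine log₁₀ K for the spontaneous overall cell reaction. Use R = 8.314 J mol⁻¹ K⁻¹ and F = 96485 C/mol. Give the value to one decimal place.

48.2

Cathode: Tl³⁺/Tl⁺; anode: Ni²⁺/Ni. E°cell = (+1.27) − (-0.25) = +1.52 V, with n = 2.
ΔG° = −nFE° = −RT ln K, so ln K = nFE°/(RT) = (2)(96485)(+1.52) / ((8.314)(318)) = 110.942.
log₁₀ K = 110.942 / ln 10 = 48.2.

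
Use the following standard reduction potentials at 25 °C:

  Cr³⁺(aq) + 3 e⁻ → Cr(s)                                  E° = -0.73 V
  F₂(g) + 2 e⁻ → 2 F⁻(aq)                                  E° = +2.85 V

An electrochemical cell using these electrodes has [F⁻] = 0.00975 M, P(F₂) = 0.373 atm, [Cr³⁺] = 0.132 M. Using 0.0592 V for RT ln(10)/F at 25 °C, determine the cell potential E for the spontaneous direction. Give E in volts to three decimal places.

+3.704 V

F₂/F⁻ is the cathode (higher E°), Cr³⁺/Cr the anode: E°cell = +2.85 − (-0.73) = +3.58 V, n = 6.
Overall: 3 F₂(g) + 2 Cr(s) → 6 F⁻(aq) + 2 Cr³⁺(aq)
Q = [F⁻]^6·[Cr³⁺]^2 / (P(F₂)^3); log Q = -12.540.
E = E° − (0.0592/n) log Q = +3.58 − (0.0592/6)(-12.540) = +3.704 V.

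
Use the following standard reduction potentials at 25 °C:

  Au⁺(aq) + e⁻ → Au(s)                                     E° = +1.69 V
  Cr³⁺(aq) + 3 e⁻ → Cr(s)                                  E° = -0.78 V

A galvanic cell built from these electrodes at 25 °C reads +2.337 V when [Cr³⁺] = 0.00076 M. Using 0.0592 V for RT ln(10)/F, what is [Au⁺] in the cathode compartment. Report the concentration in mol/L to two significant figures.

0.00052 M

Au⁺/Au is the cathode, Cr³⁺/Cr the anode: E°cell = +2.47 V, n = 3.
Overall reaction: 3 Au⁺(aq) + Cr(s) → 3 Au(s) + Cr³⁺(aq); Q = [Cr³⁺]^1/[Au⁺]^3.
From E = E° − (0.0592/n) log Q: log Q = (E° − E)·n/0.0592 = (+2.47 − (+2.337))·3/0.0592 = 6.7399.
So 3·log[Au⁺] = 1·log(0.00076) − log Q = -3.1192 − (6.7399) = -9.8591; log[Au⁺] = -9.8591 / 3 = -3.2864; [Au⁺] = 10^(-3.2864) ≈ 0.00052 M.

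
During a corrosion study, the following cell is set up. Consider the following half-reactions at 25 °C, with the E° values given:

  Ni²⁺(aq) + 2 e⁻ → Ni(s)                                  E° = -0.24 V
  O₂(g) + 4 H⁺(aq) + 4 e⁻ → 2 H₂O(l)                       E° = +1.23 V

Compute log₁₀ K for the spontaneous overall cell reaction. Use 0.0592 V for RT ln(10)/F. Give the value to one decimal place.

99.3

Cathode: O₂/H₂O; anode: Ni²⁺/Ni. E°cell = +1.47 V, n = 4.
log K = nE°cell / 0.0592 = (4)(+1.47) / 0.0592 = 99.3.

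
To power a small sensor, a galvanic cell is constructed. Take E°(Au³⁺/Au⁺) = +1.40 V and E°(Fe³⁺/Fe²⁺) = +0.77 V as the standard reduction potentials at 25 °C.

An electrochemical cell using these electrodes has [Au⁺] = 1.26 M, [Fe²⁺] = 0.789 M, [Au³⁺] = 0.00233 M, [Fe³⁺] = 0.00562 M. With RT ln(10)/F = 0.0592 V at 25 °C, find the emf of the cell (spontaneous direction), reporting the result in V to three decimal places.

+0.676 V

Au³⁺/Au⁺ is the cathode (higher E°), Fe³⁺/Fe²⁺ the anode: E°cell = +1.40 − (+0.77) = +0.63 V, n = 2.
Overall: Au³⁺(aq) + 2 Fe²⁺(aq) → Au⁺(aq) + 2 Fe³⁺(aq)
Q = [Au⁺]·[Fe³⁺]^2 / ([Au³⁺]·[Fe²⁺]^2); log Q = -1.562.
E = E° − (0.0592/n) log Q = +0.63 − (0.0592/2)(-1.562) = +0.676 V.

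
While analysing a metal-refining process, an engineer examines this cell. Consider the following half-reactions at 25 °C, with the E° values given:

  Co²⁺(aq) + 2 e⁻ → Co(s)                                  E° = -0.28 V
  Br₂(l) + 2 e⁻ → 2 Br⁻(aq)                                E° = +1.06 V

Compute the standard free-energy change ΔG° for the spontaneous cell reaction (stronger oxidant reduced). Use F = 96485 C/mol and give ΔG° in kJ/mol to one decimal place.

Br₂/Br⁻ (E° = +1.06 V) is the cathode; Co²⁺/Co (E° = -0.28 V) is the anode, so E°cell = +1.34 V.
Balancing electrons gives n = 2 (lcm of 2 and 2).
ΔG° = −nFE° = −(2)(96485)(+1.34) = -258,580 J = -258.6 kJ/mol.

-258.6 kJ/mol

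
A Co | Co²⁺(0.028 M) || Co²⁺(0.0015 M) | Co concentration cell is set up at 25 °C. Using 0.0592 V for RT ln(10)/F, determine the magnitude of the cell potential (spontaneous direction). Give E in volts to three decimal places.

+0.038 V

For a concentration cell E°cell = 0. The 0.028 M side is the cathode (reduction is favoured where [Co²⁺] is higher).
With n = 2, E = −(0.0592/2) log([Co²⁺]ₐₙ/[Co²⁺]꜀ₐₜ) = −(0.0592/2) log(0.0015/0.028) = −(0.0592/2)(-1.271) = +0.038 V.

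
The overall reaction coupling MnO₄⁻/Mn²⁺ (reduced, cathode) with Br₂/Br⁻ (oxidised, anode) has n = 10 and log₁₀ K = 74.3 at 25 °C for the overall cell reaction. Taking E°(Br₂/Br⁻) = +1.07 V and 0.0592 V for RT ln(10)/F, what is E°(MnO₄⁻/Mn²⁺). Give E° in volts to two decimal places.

+1.51 V

E°cell = (0.0592/n)·log K = (0.0592/10)(74.3) = +0.440 V.
Since MnO₄⁻/Mn²⁺ is the cathode and Br₂/Br⁻ the anode, E°cell = E°(MnO₄⁻/Mn²⁺) − E°(Br₂/Br⁻).
So E°(MnO₄⁻/Mn²⁺) = E°cell + E°(Br₂/Br⁻) = +0.440 + (+1.07) = +1.51 V.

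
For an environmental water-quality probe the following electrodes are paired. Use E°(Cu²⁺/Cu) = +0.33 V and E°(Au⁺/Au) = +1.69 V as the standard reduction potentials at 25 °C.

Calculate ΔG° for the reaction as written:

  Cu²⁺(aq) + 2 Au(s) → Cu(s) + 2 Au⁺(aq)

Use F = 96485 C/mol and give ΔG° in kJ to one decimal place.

+262.4 kJ

As written, Cu²⁺/Cu is reduced (cathode) and Au⁺/Au is oxidised (anode), so E°cell = (+0.33) − (+1.69) = -1.36 V.
Balancing electrons gives n = 2.
ΔG° = −nFE° = −(2)(96485)(-1.36) = 262,439 J = +262.4 kJ.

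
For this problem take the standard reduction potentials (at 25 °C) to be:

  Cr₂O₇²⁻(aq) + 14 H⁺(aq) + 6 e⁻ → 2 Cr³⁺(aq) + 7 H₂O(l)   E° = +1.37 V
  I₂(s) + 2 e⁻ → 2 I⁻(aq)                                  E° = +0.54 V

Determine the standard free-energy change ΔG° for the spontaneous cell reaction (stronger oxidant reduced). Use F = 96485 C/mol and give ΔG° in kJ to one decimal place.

Cr₂O₇²⁻/Cr³⁺ (E° = +1.37 V) is the cathode; I₂/I⁻ (E° = +0.54 V) is the anode, so E°cell = +0.83 V.
Balancing electrons gives n = 6 (lcm of 6 and 2).
ΔG° = −nFE° = −(6)(96485)(+0.83) = -480,495 J = -480.5 kJ.

-480.5 kJ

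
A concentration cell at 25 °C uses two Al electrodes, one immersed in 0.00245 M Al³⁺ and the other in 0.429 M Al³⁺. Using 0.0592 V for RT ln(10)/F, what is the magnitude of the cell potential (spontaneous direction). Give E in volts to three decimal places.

For a concentration cell E°cell = 0. The 0.429 M side is the cathode (reduction is favoured where [Al³⁺] is higher).
With n = 3, E = −(0.0592/3) log([Al³⁺]ₐₙ/[Al³⁺]꜀ₐₜ) = −(0.0592/3) log(0.00245/0.429) = −(0.0592/3)(-2.243) = +0.044 V.

+0.044 V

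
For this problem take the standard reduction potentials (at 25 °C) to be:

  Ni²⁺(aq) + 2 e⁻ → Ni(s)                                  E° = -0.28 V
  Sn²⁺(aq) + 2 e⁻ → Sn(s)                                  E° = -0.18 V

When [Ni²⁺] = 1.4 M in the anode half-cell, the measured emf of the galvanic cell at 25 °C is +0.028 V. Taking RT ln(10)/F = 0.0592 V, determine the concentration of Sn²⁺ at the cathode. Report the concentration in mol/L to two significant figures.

Sn²⁺/Sn is the cathode, Ni²⁺/Ni the anode: E°cell = +0.10 V, n = 2.
Overall reaction: Sn²⁺(aq) + Ni(s) → Sn(s) + Ni²⁺(aq); Q = [Ni²⁺]^1/[Sn²⁺]^1.
From E = E° − (0.0592/n) log Q: log Q = (E° − E)·n/0.0592 = (+0.10 − (+0.028))·2/0.0592 = 2.4324.
So 1·log[Sn²⁺] = 1·log(1.4) − log Q = 0.1461 − (2.4324) = -2.2863; [Sn²⁺] = 10^(-2.2863) ≈ 0.0052 M.

0.0052 M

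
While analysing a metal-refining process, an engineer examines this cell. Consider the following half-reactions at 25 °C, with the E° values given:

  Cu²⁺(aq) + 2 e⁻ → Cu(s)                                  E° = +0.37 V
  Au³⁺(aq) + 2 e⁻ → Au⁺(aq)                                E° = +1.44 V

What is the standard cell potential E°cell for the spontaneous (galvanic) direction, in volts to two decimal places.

+1.07 V

The Au³⁺/Au⁺ couple has the higher reduction potential, so it is the cathode; Cu²⁺/Cu is oxidised at the anode.
E°cell = E°(cathode) − E°(anode) = (+1.44) − (+0.37) = +1.07 V.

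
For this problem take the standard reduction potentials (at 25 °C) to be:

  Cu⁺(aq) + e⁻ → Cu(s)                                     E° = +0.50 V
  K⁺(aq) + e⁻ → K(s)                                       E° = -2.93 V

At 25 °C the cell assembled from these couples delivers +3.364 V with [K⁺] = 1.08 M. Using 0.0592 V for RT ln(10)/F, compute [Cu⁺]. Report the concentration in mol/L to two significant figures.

Cu⁺/Cu is the cathode, K⁺/K the anode: E°cell = +3.43 V, n = 1.
Overall reaction: Cu⁺(aq) + K(s) → Cu(s) + K⁺(aq); Q = [K⁺]^1/[Cu⁺]^1.
From E = E° − (0.0592/n) log Q: log Q = (E° − E)·n/0.0592 = (+3.43 − (+3.364))·1/0.0592 = 1.1149.
So 1·log[Cu⁺] = 1·log(1.08) − log Q = 0.0334 − (1.1149) = -1.0815; [Cu⁺] = 10^(-1.0815) ≈ 0.083 M.

0.083 M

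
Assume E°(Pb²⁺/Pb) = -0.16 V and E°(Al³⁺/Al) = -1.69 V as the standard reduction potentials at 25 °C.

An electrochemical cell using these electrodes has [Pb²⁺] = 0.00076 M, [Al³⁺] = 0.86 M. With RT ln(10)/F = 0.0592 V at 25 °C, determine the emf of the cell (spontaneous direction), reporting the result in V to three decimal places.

Pb²⁺/Pb is the cathode (higher E°), Al³⁺/Al the anode: E°cell = -0.16 − (-1.69) = +1.53 V, n = 6.
Overall: 3 Pb²⁺(aq) + 2 Al(s) → 3 Pb(s) + 2 Al³⁺(aq)
Q = [Al³⁺]^2 / ([Pb²⁺]^3); log Q = 9.227.
E = E° − (0.0592/n) log Q = +1.53 − (0.0592/6)(9.227) = +1.439 V.

+1.439 V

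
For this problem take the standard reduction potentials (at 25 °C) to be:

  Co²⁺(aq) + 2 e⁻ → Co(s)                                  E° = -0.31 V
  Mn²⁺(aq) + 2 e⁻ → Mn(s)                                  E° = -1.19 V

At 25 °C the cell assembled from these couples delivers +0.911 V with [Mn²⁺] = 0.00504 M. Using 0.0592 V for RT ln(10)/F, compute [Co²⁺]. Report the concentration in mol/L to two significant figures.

Co²⁺/Co is the cathode, Mn²⁺/Mn the anode: E°cell = +0.88 V, n = 2.
Overall reaction: Co²⁺(aq) + Mn(s) → Co(s) + Mn²⁺(aq); Q = [Mn²⁺]^1/[Co²⁺]^1.
From E = E° − (0.0592/n) log Q: log Q = (E° − E)·n/0.0592 = (+0.88 − (+0.911))·2/0.0592 = -1.0473.
So 1·log[Co²⁺] = 1·log(0.00504) − log Q = -2.2976 − (-1.0473) = -1.2503; [Co²⁺] = 10^(-1.2503) ≈ 0.056 M.

0.056 M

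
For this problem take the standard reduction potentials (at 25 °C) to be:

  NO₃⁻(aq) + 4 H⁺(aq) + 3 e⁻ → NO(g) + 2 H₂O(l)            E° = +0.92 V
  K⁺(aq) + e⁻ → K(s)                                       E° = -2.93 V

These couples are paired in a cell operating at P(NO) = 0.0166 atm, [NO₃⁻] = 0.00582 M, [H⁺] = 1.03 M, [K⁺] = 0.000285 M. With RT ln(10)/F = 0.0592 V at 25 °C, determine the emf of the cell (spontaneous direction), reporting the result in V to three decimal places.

+4.052 V

NO₃⁻/NO is the cathode (higher E°), K⁺/K the anode: E°cell = +0.92 − (-2.93) = +3.85 V, n = 3.
Overall: NO₃⁻(aq) + 4 H⁺(aq) + 3 K(s) → NO(g) + 2 H₂O(l) + 3 K⁺(aq)
Q = P(NO)·[K⁺]^3 / ([NO₃⁻]·[H⁺]^4); log Q = -10.232.
E = E° − (0.0592/n) log Q = +3.85 − (0.0592/3)(-10.232) = +4.052 V.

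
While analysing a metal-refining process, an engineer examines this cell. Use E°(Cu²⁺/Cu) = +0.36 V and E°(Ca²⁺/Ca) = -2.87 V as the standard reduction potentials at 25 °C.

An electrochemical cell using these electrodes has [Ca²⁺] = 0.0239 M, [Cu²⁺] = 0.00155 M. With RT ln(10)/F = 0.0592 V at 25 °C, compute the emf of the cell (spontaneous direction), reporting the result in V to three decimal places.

Cu²⁺/Cu is the cathode (higher E°), Ca²⁺/Ca the anode: E°cell = +0.36 − (-2.87) = +3.23 V, n = 2.
Overall: Cu²⁺(aq) + Ca(s) → Cu(s) + Ca²⁺(aq)
Q = [Ca²⁺] / ([Cu²⁺]); log Q = 1.188.
E = E° − (0.0592/n) log Q = +3.23 − (0.0592/2)(1.188) = +3.195 V.

+3.195 V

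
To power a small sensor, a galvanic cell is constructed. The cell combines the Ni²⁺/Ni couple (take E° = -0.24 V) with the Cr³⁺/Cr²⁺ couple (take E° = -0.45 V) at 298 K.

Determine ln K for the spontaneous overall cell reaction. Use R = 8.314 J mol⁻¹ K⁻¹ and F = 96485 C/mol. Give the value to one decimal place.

16.4

Cathode: Ni²⁺/Ni; anode: Cr³⁺/Cr²⁺. E°cell = (-0.24) − (-0.45) = +0.21 V, with n = 2.
ΔG° = −nFE° = −RT ln K, so ln K = nFE°/(RT) = (2)(96485)(+0.21) / ((8.314)(298)) = 16.356.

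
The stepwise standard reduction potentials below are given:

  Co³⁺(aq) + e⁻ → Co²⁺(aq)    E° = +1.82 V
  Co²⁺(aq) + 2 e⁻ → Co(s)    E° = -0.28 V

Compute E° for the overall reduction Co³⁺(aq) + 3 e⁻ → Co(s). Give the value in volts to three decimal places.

+0.420 V

Standard free energies of sequential steps add: ΔG°₃ = ΔG°₁ + ΔG°₂, so n₃E°₃ = n₁E°₁ + n₂E°₂.
E°₃ = (1×+1.82 + 2×-0.28) / 3 = (+1.260) / 3 = +0.420 V.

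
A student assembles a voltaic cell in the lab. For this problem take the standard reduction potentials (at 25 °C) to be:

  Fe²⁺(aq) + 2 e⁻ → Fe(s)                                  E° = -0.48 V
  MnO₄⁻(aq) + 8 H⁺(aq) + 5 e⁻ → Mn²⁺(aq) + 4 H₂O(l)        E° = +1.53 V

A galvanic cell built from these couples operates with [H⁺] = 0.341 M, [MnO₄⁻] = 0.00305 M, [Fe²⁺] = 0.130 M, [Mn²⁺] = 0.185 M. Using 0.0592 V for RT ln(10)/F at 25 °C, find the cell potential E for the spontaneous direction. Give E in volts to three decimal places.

MnO₄⁻/Mn²⁺ is the cathode (higher E°), Fe²⁺/Fe the anode: E°cell = +1.53 − (-0.48) = +2.01 V, n = 10.
Overall: 2 MnO₄⁻(aq) + 16 H⁺(aq) + 5 Fe(s) → 2 Mn²⁺(aq) + 8 H₂O(l) + 5 Fe²⁺(aq)
Q = [Mn²⁺]^2·[Fe²⁺]^5 / ([MnO₄⁻]^2·[H⁺]^16); log Q = 6.611.
E = E° − (0.0592/n) log Q = +2.01 − (0.0592/10)(6.611) = +1.971 V.

+1.971 V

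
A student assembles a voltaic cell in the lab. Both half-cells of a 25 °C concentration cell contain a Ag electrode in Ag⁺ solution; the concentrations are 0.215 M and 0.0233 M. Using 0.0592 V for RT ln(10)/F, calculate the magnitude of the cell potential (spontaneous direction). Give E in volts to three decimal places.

For a concentration cell E°cell = 0. The 0.215 M side is the cathode (reduction is favoured where [Ag⁺] is higher).
With n = 1, E = −(0.0592/1) log([Ag⁺]ₐₙ/[Ag⁺]꜀ₐₜ) = −(0.0592/1) log(0.0233/0.215) = −(0.0592/1)(-0.965) = +0.057 V.

+0.057 V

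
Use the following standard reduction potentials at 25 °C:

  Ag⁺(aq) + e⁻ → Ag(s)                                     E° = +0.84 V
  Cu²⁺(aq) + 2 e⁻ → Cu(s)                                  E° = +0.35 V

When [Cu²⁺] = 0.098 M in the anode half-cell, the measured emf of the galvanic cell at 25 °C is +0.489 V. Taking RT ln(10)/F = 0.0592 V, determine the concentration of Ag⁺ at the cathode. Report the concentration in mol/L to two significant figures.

0.30 M

Ag⁺/Ag is the cathode, Cu²⁺/Cu the anode: E°cell = +0.49 V, n = 2.
Overall reaction: 2 Ag⁺(aq) + Cu(s) → 2 Ag(s) + Cu²⁺(aq); Q = [Cu²⁺]^1/[Ag⁺]^2.
From E = E° − (0.0592/n) log Q: log Q = (E° − E)·n/0.0592 = (+0.49 − (+0.489))·2/0.0592 = 0.0338.
So 2·log[Ag⁺] = 1·log(0.098) − log Q = -1.0088 − (0.0338) = -1.0426; log[Ag⁺] = -1.0426 / 2 = -0.5213; [Ag⁺] = 10^(-0.5213) ≈ 0.30 M.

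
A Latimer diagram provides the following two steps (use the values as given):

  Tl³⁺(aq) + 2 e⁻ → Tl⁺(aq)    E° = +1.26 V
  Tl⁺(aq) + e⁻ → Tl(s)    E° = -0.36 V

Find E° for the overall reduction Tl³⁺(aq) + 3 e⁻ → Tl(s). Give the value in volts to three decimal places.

+0.720 V

Since ΔG° = −nFE° is additive over sequential reductions, n₃E°₃ = n₁E°₁ + n₂E°₂.
E°₃ = (2×+1.26 + 1×-0.36) / 3 = (+2.160) / 3 = +0.720 V.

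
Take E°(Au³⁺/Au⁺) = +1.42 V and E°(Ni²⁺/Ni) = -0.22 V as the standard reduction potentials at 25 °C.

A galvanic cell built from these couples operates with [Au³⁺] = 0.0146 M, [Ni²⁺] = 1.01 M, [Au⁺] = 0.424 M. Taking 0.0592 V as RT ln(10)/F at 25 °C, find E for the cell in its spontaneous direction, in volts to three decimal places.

+1.597 V

Au³⁺/Au⁺ is the cathode (higher E°), Ni²⁺/Ni the anode: E°cell = +1.42 − (-0.22) = +1.64 V, n = 2.
Overall: Au³⁺(aq) + Ni(s) → Au⁺(aq) + Ni²⁺(aq)
Q = [Au⁺]·[Ni²⁺] / ([Au³⁺]); log Q = 1.467.
E = E° − (0.0592/n) log Q = +1.64 − (0.0592/2)(1.467) = +1.597 V.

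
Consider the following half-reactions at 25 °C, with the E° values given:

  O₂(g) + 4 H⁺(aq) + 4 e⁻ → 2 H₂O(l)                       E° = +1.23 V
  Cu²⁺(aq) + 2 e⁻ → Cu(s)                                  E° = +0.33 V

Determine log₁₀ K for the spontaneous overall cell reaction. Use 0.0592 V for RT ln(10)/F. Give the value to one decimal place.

Cathode: O₂/H₂O; anode: Cu²⁺/Cu. E°cell = +0.90 V, n = 4.
log K = nE°cell / 0.0592 = (4)(+0.90) / 0.0592 = 60.8.

60.8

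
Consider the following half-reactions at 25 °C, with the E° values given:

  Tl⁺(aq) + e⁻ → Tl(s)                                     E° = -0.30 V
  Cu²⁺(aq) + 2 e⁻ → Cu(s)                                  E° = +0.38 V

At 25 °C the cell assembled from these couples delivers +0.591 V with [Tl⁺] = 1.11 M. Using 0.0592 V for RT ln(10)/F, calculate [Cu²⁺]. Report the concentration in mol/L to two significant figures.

Cu²⁺/Cu is the cathode, Tl⁺/Tl the anode: E°cell = +0.68 V, n = 2.
Overall reaction: Cu²⁺(aq) + 2 Tl(s) → Cu(s) + 2 Tl⁺(aq); Q = [Tl⁺]^2/[Cu²⁺]^1.
From E = E° − (0.0592/n) log Q: log Q = (E° − E)·n/0.0592 = (+0.68 − (+0.591))·2/0.0592 = 3.0068.
So 1·log[Cu²⁺] = 2·log(1.11) − log Q = 0.0906 − (3.0068) = -2.9162; [Cu²⁺] = 10^(-2.9162) ≈ 0.0012 M.

0.0012 M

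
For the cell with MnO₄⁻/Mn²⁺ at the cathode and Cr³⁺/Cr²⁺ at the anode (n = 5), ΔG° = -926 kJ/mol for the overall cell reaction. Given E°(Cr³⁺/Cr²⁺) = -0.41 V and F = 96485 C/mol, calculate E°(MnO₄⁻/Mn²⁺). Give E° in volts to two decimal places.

+1.51 V

E°cell = −ΔG°/(nF) = −(-926×10³)/((5)(96485)) = +1.919 V.
Since MnO₄⁻/Mn²⁺ is the cathode and Cr³⁺/Cr²⁺ the anode, E°cell = E°(MnO₄⁻/Mn²⁺) − E°(Cr³⁺/Cr²⁺).
So E°(MnO₄⁻/Mn²⁺) = E°cell + E°(Cr³⁺/Cr²⁺) = +1.919 + (-0.41) = +1.51 V.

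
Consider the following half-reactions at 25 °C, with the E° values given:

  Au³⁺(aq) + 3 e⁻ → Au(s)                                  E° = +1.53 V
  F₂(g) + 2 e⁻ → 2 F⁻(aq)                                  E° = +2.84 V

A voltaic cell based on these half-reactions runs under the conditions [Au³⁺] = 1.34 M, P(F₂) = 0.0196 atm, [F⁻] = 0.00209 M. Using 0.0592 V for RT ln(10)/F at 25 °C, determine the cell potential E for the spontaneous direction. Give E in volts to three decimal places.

F₂/F⁻ is the cathode (higher E°), Au³⁺/Au the anode: E°cell = +2.84 − (+1.53) = +1.31 V, n = 6.
Overall: 3 F₂(g) + 2 Au(s) → 6 F⁻(aq) + 2 Au³⁺(aq)
Q = [F⁻]^6·[Au³⁺]^2 / (P(F₂)^3); log Q = -10.702.
E = E° − (0.0592/n) log Q = +1.31 − (0.0592/6)(-10.702) = +1.416 V.

+1.416 V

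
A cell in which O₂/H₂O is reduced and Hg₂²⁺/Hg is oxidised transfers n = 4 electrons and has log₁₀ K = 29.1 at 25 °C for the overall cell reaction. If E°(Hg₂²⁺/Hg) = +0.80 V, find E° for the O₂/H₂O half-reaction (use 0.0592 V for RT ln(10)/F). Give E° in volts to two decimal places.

+1.23 V

E°cell = (0.0592/n)·log K = (0.0592/4)(29.1) = +0.431 V.
Since O₂/H₂O is the cathode and Hg₂²⁺/Hg the anode, E°cell = E°(O₂/H₂O) − E°(Hg₂²⁺/Hg).
So E°(O₂/H₂O) = E°cell + E°(Hg₂²⁺/Hg) = +0.431 + (+0.80) = +1.23 V.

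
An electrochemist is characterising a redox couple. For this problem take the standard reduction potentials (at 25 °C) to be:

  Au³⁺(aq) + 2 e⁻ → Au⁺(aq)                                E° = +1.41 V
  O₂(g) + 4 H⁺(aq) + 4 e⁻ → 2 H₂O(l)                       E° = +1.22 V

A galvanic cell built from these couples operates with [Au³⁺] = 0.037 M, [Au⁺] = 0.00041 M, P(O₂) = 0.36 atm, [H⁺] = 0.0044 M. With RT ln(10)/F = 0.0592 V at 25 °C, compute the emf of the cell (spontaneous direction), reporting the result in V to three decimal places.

Au³⁺/Au⁺ is the cathode (higher E°), O₂/H₂O the anode: E°cell = +1.41 − (+1.22) = +0.19 V, n = 4.
Overall: 2 Au³⁺(aq) + 2 H₂O(l) → 2 Au⁺(aq) + O₂(g) + 4 H⁺(aq)
Q = [Au⁺]^2·P(O₂)·[H⁺]^4 / ([Au³⁺]^2); log Q = -13.781.
E = E° − (0.0592/n) log Q = +0.19 − (0.0592/4)(-13.781) = +0.394 V.

+0.394 V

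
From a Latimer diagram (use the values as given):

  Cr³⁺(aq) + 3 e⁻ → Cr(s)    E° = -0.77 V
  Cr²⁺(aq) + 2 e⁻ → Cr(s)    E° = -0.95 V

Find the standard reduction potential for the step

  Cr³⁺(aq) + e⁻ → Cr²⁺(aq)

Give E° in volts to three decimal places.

-0.410 V

Sequential free energies add, so n₃E°₃ = n₁E°₁ + n₂E°₂.
With n₃ = 3, and the known step contributing 2×(-0.95) V, the unknown satisfies 1·E° = 3×(-0.77) − 2×(-0.95) = -0.410.
E° = -0.410 / 1 = -0.410 V.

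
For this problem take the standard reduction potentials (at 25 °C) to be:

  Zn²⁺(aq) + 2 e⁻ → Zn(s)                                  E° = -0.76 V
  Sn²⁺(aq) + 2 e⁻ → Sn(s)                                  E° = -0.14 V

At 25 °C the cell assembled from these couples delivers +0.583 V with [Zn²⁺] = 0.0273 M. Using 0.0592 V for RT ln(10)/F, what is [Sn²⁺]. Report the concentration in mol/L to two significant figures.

0.0015 M

Sn²⁺/Sn is the cathode, Zn²⁺/Zn the anode: E°cell = +0.62 V, n = 2.
Overall reaction: Sn²⁺(aq) + Zn(s) → Sn(s) + Zn²⁺(aq); Q = [Zn²⁺]^1/[Sn²⁺]^1.
From E = E° − (0.0592/n) log Q: log Q = (E° − E)·n/0.0592 = (+0.62 − (+0.583))·2/0.0592 = 1.2500.
So 1·log[Sn²⁺] = 1·log(0.0273) − log Q = -1.5638 − (1.2500) = -2.8138; [Sn²⁺] = 10^(-2.8138) ≈ 0.0015 M.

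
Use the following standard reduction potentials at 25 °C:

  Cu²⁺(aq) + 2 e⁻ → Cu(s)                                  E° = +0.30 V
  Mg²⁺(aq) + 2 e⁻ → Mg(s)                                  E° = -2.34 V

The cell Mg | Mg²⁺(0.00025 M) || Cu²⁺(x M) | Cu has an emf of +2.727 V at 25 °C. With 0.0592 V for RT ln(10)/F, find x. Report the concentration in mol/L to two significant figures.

Cu²⁺/Cu is the cathode, Mg²⁺/Mg the anode: E°cell = +2.64 V, n = 2.
Overall reaction: Cu²⁺(aq) + Mg(s) → Cu(s) + Mg²⁺(aq); Q = [Mg²⁺]^1/[Cu²⁺]^1.
From E = E° − (0.0592/n) log Q: log Q = (E° − E)·n/0.0592 = (+2.64 − (+2.727))·2/0.0592 = -2.9392.
So 1·log[Cu²⁺] = 1·log(0.00025) − log Q = -3.6021 − (-2.9392) = -0.6629; [Cu²⁺] = 10^(-0.6629) ≈ 0.22 M.

0.22 M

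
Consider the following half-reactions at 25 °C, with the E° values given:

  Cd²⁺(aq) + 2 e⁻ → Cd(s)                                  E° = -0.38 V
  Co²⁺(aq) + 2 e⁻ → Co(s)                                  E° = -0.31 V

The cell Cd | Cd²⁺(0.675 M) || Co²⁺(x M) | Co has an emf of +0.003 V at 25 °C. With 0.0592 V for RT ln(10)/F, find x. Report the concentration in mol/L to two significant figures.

Co²⁺/Co is the cathode, Cd²⁺/Cd the anode: E°cell = +0.07 V, n = 2.
Overall reaction: Co²⁺(aq) + Cd(s) → Co(s) + Cd²⁺(aq); Q = [Cd²⁺]^1/[Co²⁺]^1.
From E = E° − (0.0592/n) log Q: log Q = (E° − E)·n/0.0592 = (+0.07 − (+0.003))·2/0.0592 = 2.2635.
So 1·log[Co²⁺] = 1·log(0.675) − log Q = -0.1707 − (2.2635) = -2.4342; [Co²⁺] = 10^(-2.4342) ≈ 0.0037 M.

0.0037 M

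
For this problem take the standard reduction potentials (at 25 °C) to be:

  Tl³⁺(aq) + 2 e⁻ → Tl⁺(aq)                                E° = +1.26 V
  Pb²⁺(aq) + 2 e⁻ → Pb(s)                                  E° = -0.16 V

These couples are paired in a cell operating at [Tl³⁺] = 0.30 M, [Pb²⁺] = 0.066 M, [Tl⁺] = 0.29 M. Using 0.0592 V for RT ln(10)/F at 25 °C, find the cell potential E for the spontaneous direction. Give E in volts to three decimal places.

Tl³⁺/Tl⁺ is the cathode (higher E°), Pb²⁺/Pb the anode: E°cell = +1.26 − (-0.16) = +1.42 V, n = 2.
Overall: Tl³⁺(aq) + Pb(s) → Tl⁺(aq) + Pb²⁺(aq)
Q = [Tl⁺]·[Pb²⁺] / ([Tl³⁺]); log Q = -1.195.
E = E° − (0.0592/n) log Q = +1.42 − (0.0592/2)(-1.195) = +1.455 V.

+1.455 V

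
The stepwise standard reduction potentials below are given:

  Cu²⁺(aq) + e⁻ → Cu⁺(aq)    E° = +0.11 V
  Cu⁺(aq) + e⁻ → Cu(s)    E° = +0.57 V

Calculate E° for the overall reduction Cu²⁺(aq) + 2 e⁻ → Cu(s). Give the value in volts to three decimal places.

Adding the free-energy changes (−nFE°) of the two steps gives −n₃FE°₃ = −n₁FE°₁ − n₂FE°₂.
E°₃ = (1×+0.11 + 1×+0.57) / 2 = (+0.680) / 2 = +0.340 V.

+0.340 V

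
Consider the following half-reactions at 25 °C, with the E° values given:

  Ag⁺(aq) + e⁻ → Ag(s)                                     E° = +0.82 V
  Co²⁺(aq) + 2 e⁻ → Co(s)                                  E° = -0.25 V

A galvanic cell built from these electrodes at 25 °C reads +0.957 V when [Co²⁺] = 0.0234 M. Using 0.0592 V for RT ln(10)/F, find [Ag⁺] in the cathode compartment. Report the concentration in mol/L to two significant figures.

0.0019 M

Ag⁺/Ag is the cathode, Co²⁺/Co the anode: E°cell = +1.07 V, n = 2.
Overall reaction: 2 Ag⁺(aq) + Co(s) → 2 Ag(s) + Co²⁺(aq); Q = [Co²⁺]^1/[Ag⁺]^2.
From E = E° − (0.0592/n) log Q: log Q = (E° − E)·n/0.0592 = (+1.07 − (+0.957))·2/0.0592 = 3.8176.
So 2·log[Ag⁺] = 1·log(0.0234) − log Q = -1.6308 − (3.8176) = -5.4484; log[Ag⁺] = -5.4484 / 2 = -2.7242; [Ag⁺] = 10^(-2.7242) ≈ 0.0019 M.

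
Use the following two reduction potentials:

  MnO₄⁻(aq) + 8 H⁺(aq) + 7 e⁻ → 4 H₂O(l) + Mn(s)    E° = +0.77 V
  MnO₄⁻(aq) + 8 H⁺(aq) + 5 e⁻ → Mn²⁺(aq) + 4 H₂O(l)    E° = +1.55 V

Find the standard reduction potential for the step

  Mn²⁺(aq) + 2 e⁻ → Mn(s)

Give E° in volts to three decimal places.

Sequential free energies add, so n₃E°₃ = n₁E°₁ + n₂E°₂.
With n₃ = 7, and the known step contributing 5×(+1.55) V, the unknown satisfies 2·E° = 7×(+0.77) − 5×(+1.55) = -2.360.
E° = -2.360 / 2 = -1.180 V.

-1.180 V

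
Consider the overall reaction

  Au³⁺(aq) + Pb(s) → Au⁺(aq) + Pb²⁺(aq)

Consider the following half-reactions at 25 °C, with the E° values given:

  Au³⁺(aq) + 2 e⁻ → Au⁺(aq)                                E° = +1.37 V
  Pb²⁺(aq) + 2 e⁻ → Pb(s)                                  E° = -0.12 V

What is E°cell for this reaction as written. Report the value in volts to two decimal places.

+1.49 V

The Au³⁺/Au⁺ couple has the higher reduction potential, so it is the cathode; Pb²⁺/Pb is oxidised at the anode.
E°cell = E°(cathode) − E°(anode) = (+1.37) − (-0.12) = +1.49 V.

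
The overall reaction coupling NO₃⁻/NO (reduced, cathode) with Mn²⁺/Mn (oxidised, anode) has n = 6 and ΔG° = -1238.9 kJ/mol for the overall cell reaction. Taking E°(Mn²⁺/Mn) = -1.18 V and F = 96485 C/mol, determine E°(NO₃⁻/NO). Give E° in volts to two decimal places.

+0.96 V

E°cell = −ΔG°/(nF) = −(-1238.9×10³)/((6)(96485)) = +2.140 V.
Since NO₃⁻/NO is the cathode and Mn²⁺/Mn the anode, E°cell = E°(NO₃⁻/NO) − E°(Mn²⁺/Mn).
So E°(NO₃⁻/NO) = E°cell + E°(Mn²⁺/Mn) = +2.140 + (-1.18) = +0.96 V.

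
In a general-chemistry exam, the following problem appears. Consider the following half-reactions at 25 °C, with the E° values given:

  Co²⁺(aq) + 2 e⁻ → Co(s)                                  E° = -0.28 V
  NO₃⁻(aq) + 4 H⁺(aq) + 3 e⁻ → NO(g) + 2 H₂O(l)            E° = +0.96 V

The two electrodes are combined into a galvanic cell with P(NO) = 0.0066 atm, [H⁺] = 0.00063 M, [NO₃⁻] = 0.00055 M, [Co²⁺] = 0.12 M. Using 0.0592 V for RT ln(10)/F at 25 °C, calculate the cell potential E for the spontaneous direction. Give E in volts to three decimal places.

+0.993 V

NO₃⁻/NO is the cathode (higher E°), Co²⁺/Co the anode: E°cell = +0.96 − (-0.28) = +1.24 V, n = 6.
Overall: 2 NO₃⁻(aq) + 8 H⁺(aq) + 3 Co(s) → 2 NO(g) + 4 H₂O(l) + 3 Co²⁺(aq)
Q = P(NO)^2·[Co²⁺]^3 / ([NO₃⁻]^2·[H⁺]^8); log Q = 25.001.
E = E° − (0.0592/n) log Q = +1.24 − (0.0592/6)(25.001) = +0.993 V.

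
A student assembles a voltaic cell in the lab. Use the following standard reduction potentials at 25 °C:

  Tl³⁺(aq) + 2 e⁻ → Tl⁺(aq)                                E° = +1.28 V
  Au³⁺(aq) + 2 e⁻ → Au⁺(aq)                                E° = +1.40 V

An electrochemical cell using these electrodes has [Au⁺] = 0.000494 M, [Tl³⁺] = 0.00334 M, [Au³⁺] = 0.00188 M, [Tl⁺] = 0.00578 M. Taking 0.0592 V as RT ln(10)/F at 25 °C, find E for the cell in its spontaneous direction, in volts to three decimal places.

+0.144 V

Au³⁺/Au⁺ is the cathode (higher E°), Tl³⁺/Tl⁺ the anode: E°cell = +1.40 − (+1.28) = +0.12 V, n = 2.
Overall: Au³⁺(aq) + Tl⁺(aq) → Au⁺(aq) + Tl³⁺(aq)
Q = [Au⁺]·[Tl³⁺] / ([Au³⁺]·[Tl⁺]); log Q = -0.819.
E = E° − (0.0592/n) log Q = +0.12 − (0.0592/2)(-0.819) = +0.144 V.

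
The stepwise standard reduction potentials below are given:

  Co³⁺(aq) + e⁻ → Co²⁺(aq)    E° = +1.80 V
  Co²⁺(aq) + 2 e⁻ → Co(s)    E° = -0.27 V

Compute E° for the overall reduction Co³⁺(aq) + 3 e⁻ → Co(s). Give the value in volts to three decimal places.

+0.420 V

Since ΔG° = −nFE° is additive over sequential reductions, n₃E°₃ = n₁E°₁ + n₂E°₂.
E°₃ = (1×+1.80 + 2×-0.27) / 3 = (+1.260) / 3 = +0.420 V.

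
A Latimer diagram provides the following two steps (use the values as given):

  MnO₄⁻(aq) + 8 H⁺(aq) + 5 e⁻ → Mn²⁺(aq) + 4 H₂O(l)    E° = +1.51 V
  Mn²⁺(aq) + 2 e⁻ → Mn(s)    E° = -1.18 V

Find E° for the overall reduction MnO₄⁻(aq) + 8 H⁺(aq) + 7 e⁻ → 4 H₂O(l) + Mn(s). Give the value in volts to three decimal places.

+0.741 V

Since ΔG° = −nFE° is additive over sequential reductions, n₃E°₃ = n₁E°₁ + n₂E°₂.
E°₃ = (5×+1.51 + 2×-1.18) / 7 = (+5.190) / 7 = +0.741 V.
E° values themselves are not directly additive — weighting by electron count is essential.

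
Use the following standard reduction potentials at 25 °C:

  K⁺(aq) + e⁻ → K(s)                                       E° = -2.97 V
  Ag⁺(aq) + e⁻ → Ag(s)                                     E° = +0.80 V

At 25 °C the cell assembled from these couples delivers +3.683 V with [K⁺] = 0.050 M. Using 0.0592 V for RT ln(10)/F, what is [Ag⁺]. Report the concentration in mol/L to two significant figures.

0.0017 M

Ag⁺/Ag is the cathode, K⁺/K the anode: E°cell = +3.77 V, n = 1.
Overall reaction: Ag⁺(aq) + K(s) → Ag(s) + K⁺(aq); Q = [K⁺]^1/[Ag⁺]^1.
From E = E° − (0.0592/n) log Q: log Q = (E° − E)·n/0.0592 = (+3.77 − (+3.683))·1/0.0592 = 1.4696.
So 1·log[Ag⁺] = 1·log(0.05) − log Q = -1.3010 − (1.4696) = -2.7706; [Ag⁺] = 10^(-2.7706) ≈ 0.0017 M.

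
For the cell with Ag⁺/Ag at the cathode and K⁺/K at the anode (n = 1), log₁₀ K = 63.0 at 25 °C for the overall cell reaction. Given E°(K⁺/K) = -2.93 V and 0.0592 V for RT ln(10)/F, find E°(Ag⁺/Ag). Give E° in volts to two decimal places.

E°cell = (0.0592/n)·log K = (0.0592/1)(63.0) = +3.730 V.
Since Ag⁺/Ag is the cathode and K⁺/K the anode, E°cell = E°(Ag⁺/Ag) − E°(K⁺/K).
So E°(Ag⁺/Ag) = E°cell + E°(K⁺/K) = +3.730 + (-2.93) = +0.80 V.

+0.80 V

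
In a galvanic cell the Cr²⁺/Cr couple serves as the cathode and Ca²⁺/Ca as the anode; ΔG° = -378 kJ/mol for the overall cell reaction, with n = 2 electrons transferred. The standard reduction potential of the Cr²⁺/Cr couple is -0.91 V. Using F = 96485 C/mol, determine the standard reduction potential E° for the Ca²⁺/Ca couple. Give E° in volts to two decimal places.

E°cell = −ΔG°/(nF) = −(-378×10³)/((2)(96485)) = +1.959 V.
Since Cr²⁺/Cr is the cathode and Ca²⁺/Ca the anode, E°cell = E°(Cr²⁺/Cr) − E°(Ca²⁺/Ca).
So E°(Ca²⁺/Ca) = E°(Cr²⁺/Cr) − E°cell = (-0.91) − (+1.959) = -2.87 V.

-2.87 V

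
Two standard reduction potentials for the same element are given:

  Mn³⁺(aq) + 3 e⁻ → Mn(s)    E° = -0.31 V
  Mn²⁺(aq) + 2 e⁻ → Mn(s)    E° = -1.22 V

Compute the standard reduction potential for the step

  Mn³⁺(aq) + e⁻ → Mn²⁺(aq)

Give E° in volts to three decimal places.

+1.510 V

Sequential free energies add, so n₃E°₃ = n₁E°₁ + n₂E°₂.
With n₃ = 3, and the known step contributing 2×(-1.22) V, the unknown satisfies 1·E° = 3×(-0.31) − 2×(-1.22) = +1.510.
E° = +1.510 / 1 = +1.510 V.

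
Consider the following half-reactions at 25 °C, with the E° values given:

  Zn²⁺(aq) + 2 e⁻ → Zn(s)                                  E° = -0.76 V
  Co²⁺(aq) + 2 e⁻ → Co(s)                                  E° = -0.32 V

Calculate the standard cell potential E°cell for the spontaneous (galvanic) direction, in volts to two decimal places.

The Co²⁺/Co couple has the higher reduction potential, so it is the cathode; Zn²⁺/Zn is oxidised at the anode.
E°cell = E°(cathode) − E°(anode) = (-0.32) − (-0.76) = +0.44 V.

+0.44 V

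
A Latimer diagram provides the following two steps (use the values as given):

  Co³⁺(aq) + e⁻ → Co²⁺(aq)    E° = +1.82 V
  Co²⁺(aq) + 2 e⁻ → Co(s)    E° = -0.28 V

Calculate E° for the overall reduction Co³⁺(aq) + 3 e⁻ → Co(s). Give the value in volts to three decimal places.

+0.420 V

Standard free energies of sequential steps add: ΔG°₃ = ΔG°₁ + ΔG°₂, so n₃E°₃ = n₁E°₁ + n₂E°₂.
E°₃ = (1×+1.82 + 2×-0.28) / 3 = (+1.260) / 3 = +0.420 V.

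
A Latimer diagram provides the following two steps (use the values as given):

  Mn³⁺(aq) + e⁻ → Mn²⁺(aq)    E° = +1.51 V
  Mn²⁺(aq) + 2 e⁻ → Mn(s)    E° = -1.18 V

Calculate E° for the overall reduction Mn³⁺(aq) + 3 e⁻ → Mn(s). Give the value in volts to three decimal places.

Adding the free-energy changes (−nFE°) of the two steps gives −n₃FE°₃ = −n₁FE°₁ − n₂FE°₂.
E°₃ = (1×+1.51 + 2×-1.18) / 3 = (-0.850) / 3 = -0.283 V.

-0.283 V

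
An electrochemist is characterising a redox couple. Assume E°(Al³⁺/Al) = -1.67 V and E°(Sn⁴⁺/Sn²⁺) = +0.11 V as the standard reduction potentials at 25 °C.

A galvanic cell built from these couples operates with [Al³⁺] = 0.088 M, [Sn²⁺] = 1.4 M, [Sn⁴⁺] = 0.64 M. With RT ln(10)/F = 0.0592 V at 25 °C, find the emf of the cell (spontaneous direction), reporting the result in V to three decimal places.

+1.791 V

Sn⁴⁺/Sn²⁺ is the cathode (higher E°), Al³⁺/Al the anode: E°cell = +0.11 − (-1.67) = +1.78 V, n = 6.
Overall: 3 Sn⁴⁺(aq) + 2 Al(s) → 3 Sn²⁺(aq) + 2 Al³⁺(aq)
Q = [Sn²⁺]^3·[Al³⁺]^2 / ([Sn⁴⁺]^3); log Q = -1.091.
E = E° − (0.0592/n) log Q = +1.78 − (0.0592/6)(-1.091) = +1.791 V.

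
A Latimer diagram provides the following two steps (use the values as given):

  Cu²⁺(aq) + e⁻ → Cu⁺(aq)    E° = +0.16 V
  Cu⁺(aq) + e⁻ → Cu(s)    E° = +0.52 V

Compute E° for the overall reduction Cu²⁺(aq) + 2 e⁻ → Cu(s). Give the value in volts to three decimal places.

+0.340 V

Since ΔG° = −nFE° is additive over sequential reductions, n₃E°₃ = n₁E°₁ + n₂E°₂.
E°₃ = (1×+0.16 + 1×+0.52) / 2 = (+0.680) / 2 = +0.340 V.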